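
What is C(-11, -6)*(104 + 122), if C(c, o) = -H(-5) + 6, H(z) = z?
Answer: 2486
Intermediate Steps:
C(c, o) = 11 (C(c, o) = -1*(-5) + 6 = 5 + 6 = 11)
C(-11, -6)*(104 + 122) = 11*(104 + 122) = 11*226 = 2486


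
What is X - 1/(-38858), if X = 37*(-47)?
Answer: -67574061/38858 ≈ -1739.0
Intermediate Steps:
X = -1739
X - 1/(-38858) = -1739 - 1/(-38858) = -1739 - 1*(-1/38858) = -1739 + 1/38858 = -67574061/38858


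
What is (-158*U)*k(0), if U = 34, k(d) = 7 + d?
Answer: -37604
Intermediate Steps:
(-158*U)*k(0) = (-158*34)*(7 + 0) = -5372*7 = -37604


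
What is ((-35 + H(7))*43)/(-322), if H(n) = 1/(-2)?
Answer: 3053/644 ≈ 4.7407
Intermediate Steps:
H(n) = -½
((-35 + H(7))*43)/(-322) = ((-35 - ½)*43)/(-322) = -71/2*43*(-1/322) = -3053/2*(-1/322) = 3053/644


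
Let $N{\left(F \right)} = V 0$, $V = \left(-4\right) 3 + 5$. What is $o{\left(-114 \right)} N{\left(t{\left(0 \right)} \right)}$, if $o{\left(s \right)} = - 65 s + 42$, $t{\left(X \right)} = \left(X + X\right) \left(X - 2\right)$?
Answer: $0$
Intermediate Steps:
$t{\left(X \right)} = 2 X \left(-2 + X\right)$
$V = -7$ ($V = -12 + 5 = -7$)
$o{\left(s \right)} = 42 - 65 s$
$N{\left(F \right)} = 0$ ($N{\left(F \right)} = \left(-7\right) 0 = 0$)
$o{\left(-114 \right)} N{\left(t{\left(0 \right)} \right)} = \left(42 - -7410\right) 0 = \left(42 + 7410\right) 0 = 7452 \cdot 0 = 0$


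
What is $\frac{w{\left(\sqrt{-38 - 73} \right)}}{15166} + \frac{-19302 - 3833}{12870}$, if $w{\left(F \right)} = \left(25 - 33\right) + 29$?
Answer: $- \frac{17529757}{9759321} \approx -1.7962$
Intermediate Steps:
$w{\left(F \right)} = 21$ ($w{\left(F \right)} = -8 + 29 = 21$)
$\frac{w{\left(\sqrt{-38 - 73} \right)}}{15166} + \frac{-19302 - 3833}{12870} = \frac{21}{15166} + \frac{-19302 - 3833}{12870} = 21 \cdot \frac{1}{15166} - \frac{4627}{2574} = \frac{21}{15166} - \frac{4627}{2574} = - \frac{17529757}{9759321}$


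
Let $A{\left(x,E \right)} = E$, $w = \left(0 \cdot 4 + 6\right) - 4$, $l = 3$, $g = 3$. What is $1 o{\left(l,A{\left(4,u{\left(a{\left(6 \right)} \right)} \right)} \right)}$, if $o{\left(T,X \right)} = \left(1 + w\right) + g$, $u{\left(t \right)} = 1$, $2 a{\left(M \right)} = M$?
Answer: $6$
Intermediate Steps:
$a{\left(M \right)} = \frac{M}{2}$
$w = 2$ ($w = \left(0 + 6\right) - 4 = 6 - 4 = 2$)
$o{\left(T,X \right)} = 6$ ($o{\left(T,X \right)} = \left(1 + 2\right) + 3 = 3 + 3 = 6$)
$1 o{\left(l,A{\left(4,u{\left(a{\left(6 \right)} \right)} \right)} \right)} = 1 \cdot 6 = 6$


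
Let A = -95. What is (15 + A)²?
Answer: 6400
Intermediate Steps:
(15 + A)² = (15 - 95)² = (-80)² = 6400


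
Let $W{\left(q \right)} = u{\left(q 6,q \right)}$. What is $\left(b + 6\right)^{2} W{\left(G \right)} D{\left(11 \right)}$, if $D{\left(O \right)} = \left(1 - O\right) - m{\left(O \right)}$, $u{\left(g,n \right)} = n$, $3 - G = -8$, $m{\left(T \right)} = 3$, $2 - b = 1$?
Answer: $-7007$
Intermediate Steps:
$b = 1$ ($b = 2 - 1 = 1$)
$G = 11$ ($G = 3 - -8 = 3 + 8 = 11$)
$W{\left(q \right)} = q$
$D{\left(O \right)} = -2 - O$ ($D{\left(O \right)} = \left(1 - O\right) - 3 = -2 - O$)
$\left(b + 6\right)^{2} W{\left(G \right)} D{\left(11 \right)} = \left(1 + 6\right)^{2} \cdot 11 \left(-2 - 11\right) = 7^{2} \cdot 11 \left(-2 - 11\right) = 49 \cdot 11 \left(-13\right) = 539 \left(-13\right) = -7007$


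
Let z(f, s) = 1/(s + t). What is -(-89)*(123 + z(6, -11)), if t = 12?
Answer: 11036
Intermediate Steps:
z(f, s) = 1/(12 + s) (z(f, s) = 1/(s + 12) = 1/(12 + s))
-(-89)*(123 + z(6, -11)) = -(-89)*(123 + 1/(12 - 11)) = -(-89)*(123 + 1/1) = -(-89)*(123 + 1) = -(-89)*124 = -1*(-11036) = 11036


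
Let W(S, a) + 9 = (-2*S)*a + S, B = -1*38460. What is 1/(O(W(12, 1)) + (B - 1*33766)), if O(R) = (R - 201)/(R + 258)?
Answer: -79/5705928 ≈ -1.3845e-5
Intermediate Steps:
B = -38460
W(S, a) = -9 + S - 2*S*a (W(S, a) = -9 + ((-2*S)*a + S) = -9 + (-2*S*a + S) = -9 + (S - 2*S*a) = -9 + S - 2*S*a)
O(R) = (-201 + R)/(258 + R)
1/(O(W(12, 1)) + (B - 1*33766)) = 1/((-201 + (-9 + 12 - 2*12*1))/(258 + (-9 + 12 - 2*12*1)) + (-38460 - 1*33766)) = 1/((-201 + (-9 + 12 - 24))/(258 + (-9 + 12 - 24)) + (-38460 - 33766)) = 1/((-201 - 21)/(258 - 21) - 72226) = 1/(-222/237 - 72226) = 1/((1/237)*(-222) - 72226) = 1/(-74/79 - 72226) = 1/(-5705928/79) = -79/5705928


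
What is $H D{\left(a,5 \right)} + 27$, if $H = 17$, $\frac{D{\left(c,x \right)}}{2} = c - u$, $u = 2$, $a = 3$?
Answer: $61$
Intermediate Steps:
$D{\left(c,x \right)} = -4 + 2 c$ ($D{\left(c,x \right)} = 2 \left(c - 2\right) = 2 \left(-2 + c\right) = -4 + 2 c$)
$H D{\left(a,5 \right)} + 27 = 17 \left(-4 + 2 \cdot 3\right) + 27 = 17 \left(-4 + 6\right) + 27 = 17 \cdot 2 + 27 = 34 + 27 = 61$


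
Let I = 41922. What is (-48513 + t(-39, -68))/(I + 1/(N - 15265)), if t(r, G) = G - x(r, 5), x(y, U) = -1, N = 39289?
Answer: -1167085920/1007134129 ≈ -1.1588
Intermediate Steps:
t(r, G) = 1 + G (t(r, G) = G - 1*(-1) = G + 1 = 1 + G)
(-48513 + t(-39, -68))/(I + 1/(N - 15265)) = (-48513 + (1 - 68))/(41922 + 1/(39289 - 15265)) = (-48513 - 67)/(41922 + 1/24024) = -48580/(41922 + 1/24024) = -48580/1007134129/24024 = -48580*24024/1007134129 = -1167085920/1007134129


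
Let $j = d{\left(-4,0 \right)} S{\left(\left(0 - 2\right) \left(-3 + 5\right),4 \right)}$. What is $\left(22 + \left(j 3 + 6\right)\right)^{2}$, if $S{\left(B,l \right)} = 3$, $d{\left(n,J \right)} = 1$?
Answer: $1369$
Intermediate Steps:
$j = 3$ ($j = 1 \cdot 3 = 3$)
$\left(22 + \left(j 3 + 6\right)\right)^{2} = \left(22 + \left(3 \cdot 3 + 6\right)\right)^{2} = \left(22 + \left(9 + 6\right)\right)^{2} = \left(22 + 15\right)^{2} = 37^{2} = 1369$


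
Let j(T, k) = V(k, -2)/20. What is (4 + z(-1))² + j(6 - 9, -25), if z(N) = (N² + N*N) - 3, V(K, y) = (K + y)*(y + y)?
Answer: 72/5 ≈ 14.400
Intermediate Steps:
V(K, y) = 2*y*(K + y) (V(K, y) = (K + y)*(2*y) = 2*y*(K + y))
z(N) = -3 + 2*N² (z(N) = (N² + N²) - 3 = 2*N² - 3 = -3 + 2*N²)
j(T, k) = ⅖ - k/5 (j(T, k) = (2*(-2)*(k - 2))/20 = (2*(-2)*(-2 + k))*(1/20) = (8 - 4*k)*(1/20) = ⅖ - k/5)
(4 + z(-1))² + j(6 - 9, -25) = (4 + (-3 + 2*(-1)²))² + (⅖ - ⅕*(-25)) = (4 + (-3 + 2*1))² + (⅖ + 5) = (4 + (-3 + 2))² + 27/5 = (4 - 1)² + 27/5 = 3² + 27/5 = 9 + 27/5 = 72/5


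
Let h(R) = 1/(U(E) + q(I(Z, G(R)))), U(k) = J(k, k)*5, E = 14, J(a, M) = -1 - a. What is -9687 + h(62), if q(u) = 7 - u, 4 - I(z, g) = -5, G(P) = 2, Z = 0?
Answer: -745900/77 ≈ -9687.0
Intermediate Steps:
I(z, g) = 9 (I(z, g) = 4 - 1*(-5) = 4 + 5 = 9)
U(k) = -5 - 5*k (U(k) = (-1 - k)*5 = -5 - 5*k)
h(R) = -1/77 (h(R) = 1/((-5 - 5*14) + (7 - 1*9)) = 1/((-5 - 70) + (7 - 9)) = 1/(-75 - 2) = 1/(-77) = -1/77)
-9687 + h(62) = -9687 - 1/77 = -745900/77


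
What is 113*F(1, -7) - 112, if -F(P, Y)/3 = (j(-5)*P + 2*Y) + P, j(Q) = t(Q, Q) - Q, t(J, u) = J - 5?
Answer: 5990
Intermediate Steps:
t(J, u) = -5 + J
j(Q) = -5 (j(Q) = (-5 + Q) - Q = -5)
F(P, Y) = -6*Y + 12*P (F(P, Y) = -3*((-5*P + 2*Y) + P) = -3*(-4*P + 2*Y) = -6*Y + 12*P)
113*F(1, -7) - 112 = 113*(-6*(-7) + 12*1) - 112 = 113*(42 + 12) - 112 = 113*54 - 112 = 6102 - 112 = 5990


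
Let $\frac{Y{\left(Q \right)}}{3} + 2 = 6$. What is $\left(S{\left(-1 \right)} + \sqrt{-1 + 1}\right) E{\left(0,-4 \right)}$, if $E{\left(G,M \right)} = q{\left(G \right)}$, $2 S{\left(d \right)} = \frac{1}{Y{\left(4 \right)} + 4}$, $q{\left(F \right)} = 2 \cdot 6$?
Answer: $\frac{3}{8} \approx 0.375$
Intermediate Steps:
$Y{\left(Q \right)} = 12$ ($Y{\left(Q \right)} = -6 + 3 \cdot 6 = -6 + 18 = 12$)
$q{\left(F \right)} = 12$
$S{\left(d \right)} = \frac{1}{32}$ ($S{\left(d \right)} = \frac{1}{2 \left(12 + 4\right)} = \frac{1}{2 \cdot 16} = \frac{1}{2} \cdot \frac{1}{16} = \frac{1}{32}$)
$E{\left(G,M \right)} = 12$
$\left(S{\left(-1 \right)} + \sqrt{-1 + 1}\right) E{\left(0,-4 \right)} = \left(\frac{1}{32} + \sqrt{-1 + 1}\right) 12 = \left(\frac{1}{32} + \sqrt{0}\right) 12 = \left(\frac{1}{32} + 0\right) 12 = \frac{1}{32} \cdot 12 = \frac{3}{8}$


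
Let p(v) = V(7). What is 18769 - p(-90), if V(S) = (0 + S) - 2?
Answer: 18764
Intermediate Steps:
V(S) = -2 + S (V(S) = S - 2 = -2 + S)
p(v) = 5 (p(v) = -2 + 7 = 5)
18769 - p(-90) = 18769 - 1*5 = 18769 - 5 = 18764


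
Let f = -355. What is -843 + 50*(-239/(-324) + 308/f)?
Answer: -9770921/11502 ≈ -849.50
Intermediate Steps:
-843 + 50*(-239/(-324) + 308/f) = -843 + 50*(-239/(-324) + 308/(-355)) = -843 + 50*(-239*(-1/324) + 308*(-1/355)) = -843 + 50*(239/324 - 308/355) = -843 + 50*(-14947/115020) = -843 - 74735/11502 = -9770921/11502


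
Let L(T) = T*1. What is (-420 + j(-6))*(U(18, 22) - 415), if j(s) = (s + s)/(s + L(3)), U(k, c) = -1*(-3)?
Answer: 171392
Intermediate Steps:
U(k, c) = 3
L(T) = T
j(s) = 2*s/(3 + s) (j(s) = (s + s)/(s + 3) = (2*s)/(3 + s) = 2*s/(3 + s))
(-420 + j(-6))*(U(18, 22) - 415) = (-420 + 2*(-6)/(3 - 6))*(3 - 415) = (-420 + 2*(-6)/(-3))*(-412) = (-420 + 2*(-6)*(-1/3))*(-412) = (-420 + 4)*(-412) = -416*(-412) = 171392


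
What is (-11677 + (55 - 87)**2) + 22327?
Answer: 11674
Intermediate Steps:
(-11677 + (55 - 87)**2) + 22327 = (-11677 + (-32)**2) + 22327 = (-11677 + 1024) + 22327 = -10653 + 22327 = 11674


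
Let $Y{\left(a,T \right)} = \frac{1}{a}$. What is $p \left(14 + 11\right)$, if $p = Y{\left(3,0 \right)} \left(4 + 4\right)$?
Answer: $\frac{200}{3} \approx 66.667$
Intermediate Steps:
$p = \frac{8}{3}$ ($p = \frac{4 + 4}{3} = \frac{1}{3} \cdot 8 = \frac{8}{3} \approx 2.6667$)
$p \left(14 + 11\right) = \frac{8 \left(14 + 11\right)}{3} = \frac{8}{3} \cdot 25 = \frac{200}{3}$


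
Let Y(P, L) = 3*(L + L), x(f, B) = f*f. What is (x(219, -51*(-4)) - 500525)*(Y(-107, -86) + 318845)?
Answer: -144064245556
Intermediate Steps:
x(f, B) = f²
Y(P, L) = 6*L (Y(P, L) = 3*(2*L) = 6*L)
(x(219, -51*(-4)) - 500525)*(Y(-107, -86) + 318845) = (219² - 500525)*(6*(-86) + 318845) = (47961 - 500525)*(-516 + 318845) = -452564*318329 = -144064245556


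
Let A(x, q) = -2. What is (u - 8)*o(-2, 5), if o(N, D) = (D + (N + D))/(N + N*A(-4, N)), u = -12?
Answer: -80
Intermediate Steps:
o(N, D) = -(N + 2*D)/N (o(N, D) = (D + (N + D))/(N + N*(-2)) = (D + (D + N))/(N - 2*N) = (N + 2*D)/((-N)) = (N + 2*D)*(-1/N) = -(N + 2*D)/N)
(u - 8)*o(-2, 5) = (-12 - 8)*((-1*(-2) - 2*5)/(-2)) = -(-10)*(2 - 10) = -(-10)*(-8) = -20*4 = -80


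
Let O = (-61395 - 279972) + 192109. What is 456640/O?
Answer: -228320/74629 ≈ -3.0594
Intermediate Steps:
O = -149258 (O = -341367 + 192109 = -149258)
456640/O = 456640/(-149258) = 456640*(-1/149258) = -228320/74629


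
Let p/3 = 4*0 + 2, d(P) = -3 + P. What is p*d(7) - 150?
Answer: -126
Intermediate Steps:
p = 6 (p = 3*(4*0 + 2) = 3*(0 + 2) = 3*2 = 6)
p*d(7) - 150 = 6*(-3 + 7) - 150 = 6*4 - 150 = 24 - 150 = -126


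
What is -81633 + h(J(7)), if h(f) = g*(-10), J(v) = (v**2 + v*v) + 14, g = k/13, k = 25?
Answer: -1061479/13 ≈ -81652.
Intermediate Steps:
g = 25/13 ≈ 1.9231
J(v) = 14 + 2*v**2 (J(v) = (v**2 + v**2) + 14 = 2*v**2 + 14 = 14 + 2*v**2)
h(f) = -250/13 (h(f) = (25/13)*(-10) = -250/13)
-81633 + h(J(7)) = -81633 - 250/13 = -1061479/13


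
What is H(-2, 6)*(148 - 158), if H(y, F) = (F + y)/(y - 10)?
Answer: 10/3 ≈ 3.3333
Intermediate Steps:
H(y, F) = (F + y)/(-10 + y)
H(-2, 6)*(148 - 158) = ((6 - 2)/(-10 - 2))*(148 - 158) = (4/(-12))*(-10) = -1/12*4*(-10) = -⅓*(-10) = 10/3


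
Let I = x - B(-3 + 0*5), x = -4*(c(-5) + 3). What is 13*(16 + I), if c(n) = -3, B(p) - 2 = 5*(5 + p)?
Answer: 52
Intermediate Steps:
B(p) = 27 + 5*p (B(p) = 2 + 5*(5 + p) = 2 + (25 + 5*p) = 27 + 5*p)
x = 0 (x = -4*(-3 + 3) = -4*0 = 0)
I = -12 (I = 0 - (27 + 5*(-3 + 0*5)) = 0 - (27 + 5*(-3 + 0)) = 0 - (27 + 5*(-3)) = 0 - (27 - 15) = 0 - 1*12 = 0 - 12 = -12)
13*(16 + I) = 13*(16 - 12) = 13*4 = 52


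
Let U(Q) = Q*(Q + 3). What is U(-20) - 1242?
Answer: -902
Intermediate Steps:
U(Q) = Q*(3 + Q)
U(-20) - 1242 = -20*(3 - 20) - 1242 = -20*(-17) - 1242 = 340 - 1242 = -902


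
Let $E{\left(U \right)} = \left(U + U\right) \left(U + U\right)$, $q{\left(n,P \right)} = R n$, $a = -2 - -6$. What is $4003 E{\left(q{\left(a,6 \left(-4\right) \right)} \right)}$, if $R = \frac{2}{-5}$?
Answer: $\frac{1024768}{25} \approx 40991.0$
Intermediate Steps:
$R = - \frac{2}{5}$ ($R = 2 \left(- \frac{1}{5}\right) = - \frac{2}{5} \approx -0.4$)
$a = 4$ ($a = -2 + 6 = 4$)
$q{\left(n,P \right)} = - \frac{2 n}{5}$
$E{\left(U \right)} = 4 U^{2}$ ($E{\left(U \right)} = 2 U 2 U = 4 U^{2}$)
$4003 E{\left(q{\left(a,6 \left(-4\right) \right)} \right)} = 4003 \cdot 4 \left(\left(- \frac{2}{5}\right) 4\right)^{2} = 4003 \cdot 4 \left(- \frac{8}{5}\right)^{2} = 4003 \cdot 4 \cdot \frac{64}{25} = 4003 \cdot \frac{256}{25} = \frac{1024768}{25}$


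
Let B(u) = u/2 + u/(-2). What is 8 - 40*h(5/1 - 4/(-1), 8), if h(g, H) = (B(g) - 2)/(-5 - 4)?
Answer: -8/9 ≈ -0.88889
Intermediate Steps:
B(u) = 0 (B(u) = u*(1/2) + u*(-1/2) = u/2 - u/2 = 0)
h(g, H) = 2/9 (h(g, H) = (0 - 2)/(-5 - 4) = -2/(-9) = -2*(-1/9) = 2/9)
8 - 40*h(5/1 - 4/(-1), 8) = 8 - 40*2/9 = 8 - 80/9 = -8/9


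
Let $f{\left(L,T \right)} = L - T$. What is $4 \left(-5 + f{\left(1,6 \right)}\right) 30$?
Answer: $-1200$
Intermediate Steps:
$4 \left(-5 + f{\left(1,6 \right)}\right) 30 = 4 \left(-5 + \left(1 - 6\right)\right) 30 = 4 \left(-5 - 5\right) 30 = 4 \left(-10\right) 30 = \left(-40\right) 30 = -1200$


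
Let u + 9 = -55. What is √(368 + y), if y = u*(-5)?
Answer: 4*√43 ≈ 26.230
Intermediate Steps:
u = -64 (u = -9 - 55 = -64)
y = 320 (y = -64*(-5) = 320)
√(368 + y) = √(368 + 320) = √688 = 4*√43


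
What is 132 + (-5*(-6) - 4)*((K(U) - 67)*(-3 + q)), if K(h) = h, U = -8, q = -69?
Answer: 140532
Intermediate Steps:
132 + (-5*(-6) - 4)*((K(U) - 67)*(-3 + q)) = 132 + (-5*(-6) - 4)*((-8 - 67)*(-3 - 69)) = 132 + (30 - 4)*(-75*(-72)) = 132 + 26*5400 = 132 + 140400 = 140532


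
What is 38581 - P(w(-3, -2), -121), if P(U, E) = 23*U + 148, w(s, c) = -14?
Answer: 38755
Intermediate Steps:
P(U, E) = 148 + 23*U
38581 - P(w(-3, -2), -121) = 38581 - (148 + 23*(-14)) = 38581 - (148 - 322) = 38581 - 1*(-174) = 38581 + 174 = 38755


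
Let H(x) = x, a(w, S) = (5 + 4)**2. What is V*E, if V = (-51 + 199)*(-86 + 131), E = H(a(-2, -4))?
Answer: 539460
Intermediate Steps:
a(w, S) = 81 (a(w, S) = 9**2 = 81)
E = 81
V = 6660 (V = 148*45 = 6660)
V*E = 6660*81 = 539460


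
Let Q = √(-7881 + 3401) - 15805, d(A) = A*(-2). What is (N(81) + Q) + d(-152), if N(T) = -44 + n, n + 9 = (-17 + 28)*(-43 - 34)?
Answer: -16401 + 8*I*√70 ≈ -16401.0 + 66.933*I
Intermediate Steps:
n = -856 (n = -9 + (-17 + 28)*(-43 - 34) = -9 + 11*(-77) = -9 - 847 = -856)
d(A) = -2*A
N(T) = -900 (N(T) = -44 - 856 = -900)
Q = -15805 + 8*I*√70 (Q = √(-4480) - 15805 = 8*I*√70 - 15805 = -15805 + 8*I*√70 ≈ -15805.0 + 66.933*I)
(N(81) + Q) + d(-152) = (-900 + (-15805 + 8*I*√70)) - 2*(-152) = (-16705 + 8*I*√70) + 304 = -16401 + 8*I*√70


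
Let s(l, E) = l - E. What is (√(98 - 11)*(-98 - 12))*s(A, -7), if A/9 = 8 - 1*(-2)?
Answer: -10670*√87 ≈ -99523.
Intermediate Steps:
A = 90 (A = 9*(8 - 1*(-2)) = 9*(8 + 2) = 9*10 = 90)
(√(98 - 11)*(-98 - 12))*s(A, -7) = (√(98 - 11)*(-98 - 12))*(90 - 1*(-7)) = (√87*(-110))*(90 + 7) = -110*√87*97 = -10670*√87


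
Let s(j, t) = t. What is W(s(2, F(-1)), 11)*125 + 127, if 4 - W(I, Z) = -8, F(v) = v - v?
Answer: 1627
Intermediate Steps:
F(v) = 0
W(I, Z) = 12 (W(I, Z) = 4 - 1*(-8) = 4 + 8 = 12)
W(s(2, F(-1)), 11)*125 + 127 = 12*125 + 127 = 1500 + 127 = 1627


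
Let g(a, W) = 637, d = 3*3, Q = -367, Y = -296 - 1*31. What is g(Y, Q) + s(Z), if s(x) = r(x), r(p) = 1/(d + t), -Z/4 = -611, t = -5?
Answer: 2549/4 ≈ 637.25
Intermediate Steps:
Y = -327 (Y = -296 - 31 = -327)
d = 9
Z = 2444 (Z = -4*(-611) = 2444)
r(p) = ¼ (r(p) = 1/(9 - 5) = 1/4 = ¼)
s(x) = ¼
g(Y, Q) + s(Z) = 637 + ¼ = 2549/4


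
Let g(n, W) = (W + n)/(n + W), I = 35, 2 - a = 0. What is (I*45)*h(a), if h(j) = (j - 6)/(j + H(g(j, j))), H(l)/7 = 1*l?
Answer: -700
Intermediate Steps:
a = 2 (a = 2 - 1*0 = 2 + 0 = 2)
g(n, W) = 1 (g(n, W) = (W + n)/(W + n) = 1)
H(l) = 7*l (H(l) = 7*(1*l) = 7*l)
h(j) = (-6 + j)/(7 + j) (h(j) = (j - 6)/(j + 7*1) = (-6 + j)/(j + 7) = (-6 + j)/(7 + j))
(I*45)*h(a) = (35*45)*((-6 + 2)/(7 + 2)) = 1575*(-4/9) = -700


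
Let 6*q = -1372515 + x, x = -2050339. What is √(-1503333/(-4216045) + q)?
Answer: 2*I*√22815492425309839290/12648135 ≈ 755.3*I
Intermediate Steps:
q = -1711427/3 (q = (-1372515 - 2050339)/6 = (⅙)*(-3422854) = -1711427/3 ≈ -5.7048e+5)
√(-1503333/(-4216045) + q) = √(-1503333/(-4216045) - 1711427/3) = √(-1503333*(-1/4216045) - 1711427/3) = √(1503333/4216045 - 1711427/3) = √(-7215448736216/12648135) = 2*I*√22815492425309839290/12648135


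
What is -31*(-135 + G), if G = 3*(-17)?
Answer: 5766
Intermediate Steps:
G = -51
-31*(-135 + G) = -31*(-135 - 51) = -31*(-186) = 5766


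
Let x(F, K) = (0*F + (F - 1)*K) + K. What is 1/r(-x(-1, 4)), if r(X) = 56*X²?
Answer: 1/896 ≈ 0.0011161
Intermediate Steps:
x(F, K) = K + K*(-1 + F) (x(F, K) = (0 + (-1 + F)*K) + K = (0 + K*(-1 + F)) + K = K*(-1 + F) + K = K + K*(-1 + F))
1/r(-x(-1, 4)) = 1/(56*(-(-1)*4)²) = 1/(56*(-1*(-4))²) = 1/(56*4²) = 1/(56*16) = 1/896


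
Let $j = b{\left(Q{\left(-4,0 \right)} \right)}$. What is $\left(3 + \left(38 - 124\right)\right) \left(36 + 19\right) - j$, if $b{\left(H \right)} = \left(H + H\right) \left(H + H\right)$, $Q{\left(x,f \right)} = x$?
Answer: $-4629$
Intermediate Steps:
$b{\left(H \right)} = 4 H^{2}$ ($b{\left(H \right)} = 2 H 2 H = 4 H^{2}$)
$j = 64$ ($j = 4 \left(-4\right)^{2} = 4 \cdot 16 = 64$)
$\left(3 + \left(38 - 124\right)\right) \left(36 + 19\right) - j = \left(3 + \left(38 - 124\right)\right) \left(36 + 19\right) - 64 = \left(3 + \left(38 - 124\right)\right) 55 - 64 = \left(3 - 86\right) 55 - 64 = \left(-83\right) 55 - 64 = -4565 - 64 = -4629$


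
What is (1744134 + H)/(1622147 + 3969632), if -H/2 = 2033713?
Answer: -2323292/5591779 ≈ -0.41548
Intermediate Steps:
H = -4067426 (H = -2*2033713 = -4067426)
(1744134 + H)/(1622147 + 3969632) = (1744134 - 4067426)/(1622147 + 3969632) = -2323292/5591779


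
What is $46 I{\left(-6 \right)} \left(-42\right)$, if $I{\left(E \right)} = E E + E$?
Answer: $-57960$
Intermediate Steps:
$I{\left(E \right)} = E + E^{2}$ ($I{\left(E \right)} = E^{2} + E = E + E^{2}$)
$46 I{\left(-6 \right)} \left(-42\right) = 46 \left(- 6 \left(1 - 6\right)\right) \left(-42\right) = 46 \left(\left(-6\right) \left(-5\right)\right) \left(-42\right) = 46 \cdot 30 \left(-42\right) = 1380 \left(-42\right) = -57960$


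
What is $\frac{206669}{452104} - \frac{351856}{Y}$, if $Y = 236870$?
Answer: $- \frac{55060909497}{53544937240} \approx -1.0283$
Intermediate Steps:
$\frac{206669}{452104} - \frac{351856}{Y} = \frac{206669}{452104} - \frac{351856}{236870} = 206669 \cdot \frac{1}{452104} - \frac{175928}{118435} = \frac{206669}{452104} - \frac{175928}{118435} = - \frac{55060909497}{53544937240}$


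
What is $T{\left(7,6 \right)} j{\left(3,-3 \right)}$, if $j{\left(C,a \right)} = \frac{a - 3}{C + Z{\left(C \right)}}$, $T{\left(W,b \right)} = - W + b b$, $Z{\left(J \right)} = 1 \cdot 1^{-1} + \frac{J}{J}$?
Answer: $- \frac{174}{5} \approx -34.8$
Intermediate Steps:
$Z{\left(J \right)} = 2$ ($Z{\left(J \right)} = 1 \cdot 1 + 1 = 1 + 1 = 2$)
$T{\left(W,b \right)} = b^{2} - W$ ($T{\left(W,b \right)} = - W + b^{2} = b^{2} - W$)
$j{\left(C,a \right)} = \frac{-3 + a}{2 + C}$ ($j{\left(C,a \right)} = \frac{a - 3}{C + 2} = \frac{-3 + a}{2 + C}$)
$T{\left(7,6 \right)} j{\left(3,-3 \right)} = \left(6^{2} - 7\right) \frac{-3 - 3}{2 + 3} = \left(36 - 7\right) \frac{1}{5} \left(-6\right) = 29 \cdot \frac{1}{5} \left(-6\right) = 29 \left(- \frac{6}{5}\right) = - \frac{174}{5}$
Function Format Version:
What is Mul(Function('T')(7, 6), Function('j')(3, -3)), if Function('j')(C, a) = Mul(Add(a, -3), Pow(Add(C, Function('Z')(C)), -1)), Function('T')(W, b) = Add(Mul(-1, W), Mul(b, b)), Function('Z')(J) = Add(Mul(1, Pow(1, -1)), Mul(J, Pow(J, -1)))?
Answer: Rational(-174, 5) ≈ -34.800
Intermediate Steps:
Function('Z')(J) = 2 (Function('Z')(J) = Add(Mul(1, 1), 1) = Add(1, 1) = 2)
Function('T')(W, b) = Add(Pow(b, 2), Mul(-1, W)) (Function('T')(W, b) = Add(Mul(-1, W), Pow(b, 2)) = Add(Pow(b, 2), Mul(-1, W)))
Function('j')(C, a) = Mul(Pow(Add(2, C), -1), Add(-3, a)) (Function('j')(C, a) = Mul(Add(a, -3), Pow(Add(C, 2), -1)) = Mul(Add(-3, a), Pow(Add(2, C), -1)) = Mul(Pow(Add(2, C), -1), Add(-3, a)))
Mul(Function('T')(7, 6), Function('j')(3, -3)) = Mul(Add(Pow(6, 2), Mul(-1, 7)), Mul(Pow(Add(2, 3), -1), Add(-3, -3))) = Mul(Add(36, -7), Mul(Pow(5, -1), -6)) = Mul(29, Mul(Rational(1, 5), -6)) = Mul(29, Rational(-6, 5)) = Rational(-174, 5)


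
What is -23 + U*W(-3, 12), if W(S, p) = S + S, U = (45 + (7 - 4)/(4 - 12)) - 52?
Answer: 85/4 ≈ 21.250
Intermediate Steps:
U = -59/8 (U = (45 + 3/(-8)) - 52 = (45 + 3*(-1/8)) - 52 = (45 - 3/8) - 52 = 357/8 - 52 = -59/8 ≈ -7.3750)
W(S, p) = 2*S
-23 + U*W(-3, 12) = -23 - 59*(-3)/4 = -23 - 59/8*(-6) = -23 + 177/4 = 85/4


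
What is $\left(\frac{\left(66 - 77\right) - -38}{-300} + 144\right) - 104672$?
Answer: $- \frac{10452809}{100} \approx -1.0453 \cdot 10^{5}$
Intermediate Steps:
$\left(\frac{\left(66 - 77\right) - -38}{-300} + 144\right) - 104672 = \left(- \frac{-11 + 38}{300} + 144\right) - 104672 = \left(\left(- \frac{1}{300}\right) 27 + 144\right) - 104672 = \left(- \frac{9}{100} + 144\right) - 104672 = \frac{14391}{100} - 104672 = - \frac{10452809}{100}$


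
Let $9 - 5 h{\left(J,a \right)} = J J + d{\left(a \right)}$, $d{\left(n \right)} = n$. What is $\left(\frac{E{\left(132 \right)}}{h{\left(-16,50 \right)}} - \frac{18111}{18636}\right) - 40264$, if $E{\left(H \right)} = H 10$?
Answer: $- \frac{2252376445}{55908} \approx -40287.0$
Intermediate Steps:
$h{\left(J,a \right)} = \frac{9}{5} - \frac{a}{5} - \frac{J^{2}}{5}$ ($h{\left(J,a \right)} = \frac{9}{5} - \frac{J J + a}{5} = \frac{9}{5} - \frac{J^{2} + a}{5} = \frac{9}{5} - \frac{a + J^{2}}{5} = \frac{9}{5} - \left(\frac{a}{5} + \frac{J^{2}}{5}\right) = \frac{9}{5} - \frac{a}{5} - \frac{J^{2}}{5}$)
$E{\left(H \right)} = 10 H$
$\left(\frac{E{\left(132 \right)}}{h{\left(-16,50 \right)}} - \frac{18111}{18636}\right) - 40264 = \left(\frac{10 \cdot 132}{\frac{9}{5} - 10 - \frac{\left(-16\right)^{2}}{5}} - \frac{18111}{18636}\right) - 40264 = \left(\frac{1320}{\frac{9}{5} - 10 - \frac{256}{5}} - \frac{6037}{6212}\right) - 40264 = \left(\frac{1320}{- \frac{297}{5}} - \frac{6037}{6212}\right) - 40264 = \left(1320 \left(- \frac{5}{297}\right) - \frac{6037}{6212}\right) - 40264 = \left(- \frac{200}{9} - \frac{6037}{6212}\right) - 40264 = - \frac{1296733}{55908} - 40264 = - \frac{2252376445}{55908}$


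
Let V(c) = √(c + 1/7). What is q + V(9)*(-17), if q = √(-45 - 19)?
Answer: 8*I - 136*√7/7 ≈ -51.403 + 8.0*I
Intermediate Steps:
V(c) = √(⅐ + c) (V(c) = √(c + ⅐) = √(⅐ + c))
q = 8*I (q = √(-64) = 8*I ≈ 8.0*I)
q + V(9)*(-17) = 8*I + (√(7 + 49*9)/7)*(-17) = 8*I + (√(7 + 441)/7)*(-17) = 8*I + (√448/7)*(-17) = 8*I + ((8*√7)/7)*(-17) = 8*I + (8*√7/7)*(-17) = 8*I - 136*√7/7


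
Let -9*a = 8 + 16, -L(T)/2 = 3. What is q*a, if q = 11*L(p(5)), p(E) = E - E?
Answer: 176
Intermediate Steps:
p(E) = 0
L(T) = -6 (L(T) = -2*3 = -6)
q = -66 (q = 11*(-6) = -66)
a = -8/3 (a = -(8 + 16)/9 = -⅑*24 = -8/3 ≈ -2.6667)
q*a = -66*(-8/3) = 176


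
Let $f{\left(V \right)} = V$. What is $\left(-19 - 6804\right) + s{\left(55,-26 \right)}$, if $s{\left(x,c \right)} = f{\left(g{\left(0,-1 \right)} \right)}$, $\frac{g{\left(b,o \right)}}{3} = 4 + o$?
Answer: $-6814$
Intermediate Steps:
$g{\left(b,o \right)} = 12 + 3 o$ ($g{\left(b,o \right)} = 3 \left(4 + o\right) = 12 + 3 o$)
$s{\left(x,c \right)} = 9$ ($s{\left(x,c \right)} = 12 + 3 \left(-1\right) = 12 - 3 = 9$)
$\left(-19 - 6804\right) + s{\left(55,-26 \right)} = \left(-19 - 6804\right) + 9 = -6823 + 9 = -6814$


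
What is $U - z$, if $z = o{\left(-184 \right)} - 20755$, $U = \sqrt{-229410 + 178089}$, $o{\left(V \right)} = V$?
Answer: $20939 + i \sqrt{51321} \approx 20939.0 + 226.54 i$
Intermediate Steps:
$U = i \sqrt{51321}$ ($U = \sqrt{-51321} = i \sqrt{51321} \approx 226.54 i$)
$z = -20939$ ($z = -184 - 20755 = -20939$)
$U - z = i \sqrt{51321} - -20939 = i \sqrt{51321} + 20939 = 20939 + i \sqrt{51321}$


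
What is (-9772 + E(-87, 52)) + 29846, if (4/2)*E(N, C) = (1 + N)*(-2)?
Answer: 20160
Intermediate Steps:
E(N, C) = -1 - N (E(N, C) = ((1 + N)*(-2))/2 = (-2 - 2*N)/2 = -1 - N)
(-9772 + E(-87, 52)) + 29846 = (-9772 + (-1 - 1*(-87))) + 29846 = (-9772 + (-1 + 87)) + 29846 = (-9772 + 86) + 29846 = -9686 + 29846 = 20160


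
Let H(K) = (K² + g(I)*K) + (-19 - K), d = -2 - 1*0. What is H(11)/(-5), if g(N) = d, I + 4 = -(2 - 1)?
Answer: -69/5 ≈ -13.800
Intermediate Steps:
d = -2 (d = -2 + 0 = -2)
I = -5 (I = -4 - (2 - 1) = -4 - 1*1 = -4 - 1 = -5)
g(N) = -2
H(K) = -19 + K² - 3*K (H(K) = (K² - 2*K) + (-19 - K) = -19 + K² - 3*K)
H(11)/(-5) = (-19 + 11² - 3*11)/(-5) = (-19 + 121 - 33)*(-⅕) = 69*(-⅕) = -69/5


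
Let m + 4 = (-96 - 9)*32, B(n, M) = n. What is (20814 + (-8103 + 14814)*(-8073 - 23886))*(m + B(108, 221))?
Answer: 698268849960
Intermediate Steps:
m = -3364 (m = -4 + (-96 - 9)*32 = -4 - 105*32 = -4 - 3360 = -3364)
(20814 + (-8103 + 14814)*(-8073 - 23886))*(m + B(108, 221)) = (20814 + (-8103 + 14814)*(-8073 - 23886))*(-3364 + 108) = (20814 + 6711*(-31959))*(-3256) = (20814 - 214476849)*(-3256) = -214456035*(-3256) = 698268849960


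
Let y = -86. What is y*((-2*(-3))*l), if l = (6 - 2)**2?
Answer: -8256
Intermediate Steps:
l = 16 (l = 4**2 = 16)
y*((-2*(-3))*l) = -86*(-2*(-3))*16 = -516*16 = -86*96 = -8256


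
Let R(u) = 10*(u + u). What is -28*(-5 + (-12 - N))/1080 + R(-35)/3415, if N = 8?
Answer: 16345/36882 ≈ 0.44317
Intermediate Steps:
R(u) = 20*u (R(u) = 10*(2*u) = 20*u)
-28*(-5 + (-12 - N))/1080 + R(-35)/3415 = -28*(-5 + (-12 - 1*8))/1080 + (20*(-35))/3415 = -28*(-5 + (-12 - 8))*(1/1080) - 700*1/3415 = -28*(-5 - 20)*(1/1080) - 140/683 = -28*(-25)*(1/1080) - 140/683 = 700*(1/1080) - 140/683 = 35/54 - 140/683 = 16345/36882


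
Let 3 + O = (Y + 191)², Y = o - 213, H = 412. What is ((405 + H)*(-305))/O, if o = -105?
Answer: -249185/16126 ≈ -15.452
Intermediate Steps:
Y = -318 (Y = -105 - 213 = -318)
O = 16126 (O = -3 + (-318 + 191)² = -3 + (-127)² = -3 + 16129 = 16126)
((405 + H)*(-305))/O = ((405 + 412)*(-305))/16126 = (817*(-305))*(1/16126) = -249185*1/16126 = -249185/16126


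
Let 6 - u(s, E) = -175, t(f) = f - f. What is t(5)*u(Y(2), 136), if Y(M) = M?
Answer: 0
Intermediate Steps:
t(f) = 0
u(s, E) = 181 (u(s, E) = 6 - 1*(-175) = 6 + 175 = 181)
t(5)*u(Y(2), 136) = 0*181 = 0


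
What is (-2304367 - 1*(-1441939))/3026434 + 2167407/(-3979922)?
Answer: -4995955203627/6022485629074 ≈ -0.82955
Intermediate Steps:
(-2304367 - 1*(-1441939))/3026434 + 2167407/(-3979922) = (-2304367 + 1441939)*(1/3026434) + 2167407*(-1/3979922) = -862428*1/3026434 - 2167407/3979922 = -431214/1513217 - 2167407/3979922 = -4995955203627/6022485629074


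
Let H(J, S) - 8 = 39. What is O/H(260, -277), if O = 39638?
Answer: 39638/47 ≈ 843.36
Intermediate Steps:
H(J, S) = 47 (H(J, S) = 8 + 39 = 47)
O/H(260, -277) = 39638/47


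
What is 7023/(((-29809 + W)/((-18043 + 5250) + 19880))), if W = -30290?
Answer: -16590667/20033 ≈ -828.17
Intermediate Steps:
7023/(((-29809 + W)/((-18043 + 5250) + 19880))) = 7023/(((-29809 - 30290)/((-18043 + 5250) + 19880))) = 7023/((-60099/(-12793 + 19880))) = 7023/((-60099/7087)) = 7023/((-60099*1/7087)) = 7023/(-60099/7087) = 7023*(-7087/60099) = -16590667/20033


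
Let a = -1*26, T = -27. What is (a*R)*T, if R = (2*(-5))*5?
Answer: -35100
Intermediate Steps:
a = -26
R = -50 (R = -10*5 = -50)
(a*R)*T = -26*(-50)*(-27) = 1300*(-27) = -35100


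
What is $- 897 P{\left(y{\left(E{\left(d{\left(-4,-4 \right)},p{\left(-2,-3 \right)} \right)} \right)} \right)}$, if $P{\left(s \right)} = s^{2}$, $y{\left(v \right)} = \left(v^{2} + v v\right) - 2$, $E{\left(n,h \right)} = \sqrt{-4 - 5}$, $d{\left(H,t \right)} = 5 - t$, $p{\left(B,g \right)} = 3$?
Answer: $-358800$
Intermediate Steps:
$E{\left(n,h \right)} = 3 i$ ($E{\left(n,h \right)} = \sqrt{-9} = 3 i$)
$y{\left(v \right)} = -2 + 2 v^{2}$ ($y{\left(v \right)} = \left(v^{2} + v^{2}\right) - 2 = 2 v^{2} - 2 = -2 + 2 v^{2}$)
$- 897 P{\left(y{\left(E{\left(d{\left(-4,-4 \right)},p{\left(-2,-3 \right)} \right)} \right)} \right)} = - 897 \left(-2 + 2 \left(3 i\right)^{2}\right)^{2} = - 897 \left(-2 + 2 \left(-9\right)\right)^{2} = - 897 \left(-2 - 18\right)^{2} = - 897 \left(-20\right)^{2} = \left(-897\right) 400 = -358800$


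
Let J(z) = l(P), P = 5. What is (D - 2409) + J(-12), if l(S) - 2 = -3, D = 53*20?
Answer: -1350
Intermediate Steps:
D = 1060
l(S) = -1 (l(S) = 2 - 3 = -1)
J(z) = -1
(D - 2409) + J(-12) = (1060 - 2409) - 1 = -1349 - 1 = -1350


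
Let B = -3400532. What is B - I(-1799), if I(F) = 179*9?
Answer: -3402143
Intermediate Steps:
I(F) = 1611
B - I(-1799) = -3400532 - 1*1611 = -3400532 - 1611 = -3402143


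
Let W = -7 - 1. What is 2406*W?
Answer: -19248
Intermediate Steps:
W = -8
2406*W = 2406*(-8) = -19248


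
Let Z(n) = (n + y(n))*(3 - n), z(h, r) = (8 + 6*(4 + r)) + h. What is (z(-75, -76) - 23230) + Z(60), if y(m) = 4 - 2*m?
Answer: -20537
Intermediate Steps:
z(h, r) = 32 + h + 6*r (z(h, r) = (8 + (24 + 6*r)) + h = (32 + 6*r) + h = 32 + h + 6*r)
Z(n) = (3 - n)*(4 - n) (Z(n) = (n + (4 - 2*n))*(3 - n) = (4 - n)*(3 - n) = (3 - n)*(4 - n))
(z(-75, -76) - 23230) + Z(60) = ((32 - 75 + 6*(-76)) - 23230) + (12 + 60² - 7*60) = ((32 - 75 - 456) - 23230) + (12 + 3600 - 420) = (-499 - 23230) + 3192 = -23729 + 3192 = -20537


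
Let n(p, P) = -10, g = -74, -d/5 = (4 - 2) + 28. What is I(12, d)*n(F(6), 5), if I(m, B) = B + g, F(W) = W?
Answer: 2240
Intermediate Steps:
d = -150 (d = -5*((4 - 2) + 28) = -5*(2 + 28) = -5*30 = -150)
I(m, B) = -74 + B (I(m, B) = B - 74 = -74 + B)
I(12, d)*n(F(6), 5) = (-74 - 150)*(-10) = -224*(-10) = 2240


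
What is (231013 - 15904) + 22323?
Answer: 237432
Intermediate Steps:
(231013 - 15904) + 22323 = 215109 + 22323 = 237432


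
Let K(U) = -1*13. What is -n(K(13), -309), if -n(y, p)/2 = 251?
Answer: 502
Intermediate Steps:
K(U) = -13
n(y, p) = -502 (n(y, p) = -2*251 = -502)
-n(K(13), -309) = -1*(-502) = 502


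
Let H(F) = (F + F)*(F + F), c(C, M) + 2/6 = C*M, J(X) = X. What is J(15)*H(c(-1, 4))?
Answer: 3380/3 ≈ 1126.7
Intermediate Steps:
c(C, M) = -1/3 + C*M
H(F) = 4*F**2 (H(F) = (2*F)*(2*F) = 4*F**2)
J(15)*H(c(-1, 4)) = 15*(4*(-1/3 - 1*4)**2) = 15*(4*(-1/3 - 4)**2) = 15*(4*(-13/3)**2) = 15*(4*(169/9)) = 15*(676/9) = 3380/3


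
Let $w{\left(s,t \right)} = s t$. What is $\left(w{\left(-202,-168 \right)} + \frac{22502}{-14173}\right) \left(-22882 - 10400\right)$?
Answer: $- \frac{16007058642132}{14173} \approx -1.1294 \cdot 10^{9}$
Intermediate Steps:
$\left(w{\left(-202,-168 \right)} + \frac{22502}{-14173}\right) \left(-22882 - 10400\right) = \left(\left(-202\right) \left(-168\right) + \frac{22502}{-14173}\right) \left(-22882 - 10400\right) = \left(33936 + 22502 \left(- \frac{1}{14173}\right)\right) \left(-33282\right) = \left(33936 - \frac{22502}{14173}\right) \left(-33282\right) = \frac{480952426}{14173} \left(-33282\right) = - \frac{16007058642132}{14173}$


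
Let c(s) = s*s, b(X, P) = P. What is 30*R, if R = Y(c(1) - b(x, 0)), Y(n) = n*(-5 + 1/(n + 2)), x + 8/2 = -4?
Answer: -140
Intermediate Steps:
x = -8 (x = -4 - 4 = -8)
c(s) = s**2
Y(n) = n*(-5 + 1/(2 + n))
R = -14/3 (R = -(1**2 - 1*0)*(9 + 5*(1**2 - 1*0))/(2 + (1**2 - 1*0)) = -(1 + 0)*(9 + 5*(1 + 0))/(2 + (1 + 0)) = -1*1*(9 + 5*1)/(2 + 1) = -1*1*(9 + 5)/3 = -1*1*1/3*14 = -14/3 ≈ -4.6667)
30*R = 30*(-14/3) = -140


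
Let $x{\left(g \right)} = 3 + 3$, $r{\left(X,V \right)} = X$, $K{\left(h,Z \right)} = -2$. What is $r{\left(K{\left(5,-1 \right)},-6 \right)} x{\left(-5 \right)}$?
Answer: $-12$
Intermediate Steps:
$x{\left(g \right)} = 6$
$r{\left(K{\left(5,-1 \right)},-6 \right)} x{\left(-5 \right)} = \left(-2\right) 6 = -12$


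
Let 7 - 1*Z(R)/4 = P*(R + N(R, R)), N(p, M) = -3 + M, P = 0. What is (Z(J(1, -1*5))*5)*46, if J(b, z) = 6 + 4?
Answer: 6440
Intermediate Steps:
J(b, z) = 10
Z(R) = 28 (Z(R) = 28 - 0*(R + (-3 + R)) = 28 - 0*(-3 + 2*R) = 28 - 4*0 = 28 + 0 = 28)
(Z(J(1, -1*5))*5)*46 = (28*5)*46 = 140*46 = 6440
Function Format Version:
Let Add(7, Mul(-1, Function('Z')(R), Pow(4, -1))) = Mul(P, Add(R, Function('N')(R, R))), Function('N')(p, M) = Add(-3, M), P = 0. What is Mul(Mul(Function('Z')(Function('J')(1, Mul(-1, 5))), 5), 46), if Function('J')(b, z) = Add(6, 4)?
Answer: 6440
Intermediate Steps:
Function('J')(b, z) = 10
Function('Z')(R) = 28 (Function('Z')(R) = Add(28, Mul(-4, Mul(0, Add(R, Add(-3, R))))) = Add(28, Mul(-4, Mul(0, Add(-3, Mul(2, R))))) = Add(28, Mul(-4, 0)) = Add(28, 0) = 28)
Mul(Mul(Function('Z')(Function('J')(1, Mul(-1, 5))), 5), 46) = Mul(Mul(28, 5), 46) = Mul(140, 46) = 6440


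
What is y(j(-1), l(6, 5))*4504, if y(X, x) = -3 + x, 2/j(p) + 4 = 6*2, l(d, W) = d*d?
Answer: 148632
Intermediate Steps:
l(d, W) = d**2
j(p) = 1/4 (j(p) = 2/(-4 + 6*2) = 2/(-4 + 12) = 2/8 = 2*(1/8) = 1/4)
y(j(-1), l(6, 5))*4504 = (-3 + 6**2)*4504 = (-3 + 36)*4504 = 33*4504 = 148632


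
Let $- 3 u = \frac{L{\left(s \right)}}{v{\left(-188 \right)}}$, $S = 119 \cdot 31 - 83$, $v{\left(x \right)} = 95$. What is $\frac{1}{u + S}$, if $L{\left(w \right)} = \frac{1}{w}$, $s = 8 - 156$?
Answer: $\frac{42180}{152101081} \approx 0.00027732$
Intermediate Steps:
$s = -148$ ($s = 8 - 156 = -148$)
$S = 3606$ ($S = 3689 - 83 = 3606$)
$u = \frac{1}{42180}$ ($u = - \frac{\frac{1}{-148} \cdot \frac{1}{95}}{3} = - \frac{\left(- \frac{1}{148}\right) \frac{1}{95}}{3} = \left(- \frac{1}{3}\right) \left(- \frac{1}{14060}\right) = \frac{1}{42180} \approx 2.3708 \cdot 10^{-5}$)
$\frac{1}{u + S} = \frac{1}{\frac{1}{42180} + 3606} = \frac{1}{\frac{152101081}{42180}} = \frac{42180}{152101081}$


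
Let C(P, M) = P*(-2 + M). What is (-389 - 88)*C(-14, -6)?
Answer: -53424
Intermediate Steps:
(-389 - 88)*C(-14, -6) = (-389 - 88)*(-14*(-2 - 6)) = -(-6678)*(-8) = -477*112 = -53424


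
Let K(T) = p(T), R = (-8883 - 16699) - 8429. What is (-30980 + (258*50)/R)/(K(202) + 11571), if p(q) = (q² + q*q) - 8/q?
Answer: -7094736112/21338671455 ≈ -0.33248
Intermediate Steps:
R = -34011 (R = -25582 - 8429 = -34011)
p(q) = -8/q + 2*q² (p(q) = (q² + q²) - 8/q = 2*q² - 8/q = -8/q + 2*q²)
K(T) = 2*(-4 + T³)/T
(-30980 + (258*50)/R)/(K(202) + 11571) = (-30980 + (258*50)/(-34011))/(2*(-4 + 202³)/202 + 11571) = (-30980 + 12900*(-1/34011))/(2*(1/202)*(-4 + 8242408) + 11571) = (-30980 - 4300/11337)/(2*(1/202)*8242404 + 11571) = -351224560/(11337*(8242404/101 + 11571)) = -351224560/(11337*9411075/101) = -351224560/11337*101/9411075 = -7094736112/21338671455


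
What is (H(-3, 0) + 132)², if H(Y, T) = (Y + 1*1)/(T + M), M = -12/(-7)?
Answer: 616225/36 ≈ 17117.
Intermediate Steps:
M = 12/7 (M = -12*(-⅐) = 12/7 ≈ 1.7143)
H(Y, T) = (1 + Y)/(12/7 + T) (H(Y, T) = (Y + 1*1)/(T + 12/7) = (Y + 1)/(12/7 + T) = (1 + Y)/(12/7 + T))
(H(-3, 0) + 132)² = (7*(1 - 3)/(12 + 7*0) + 132)² = (7*(-2)/(12 + 0) + 132)² = (7*(-2)/12 + 132)² = (7*(1/12)*(-2) + 132)² = (-7/6 + 132)² = (785/6)² = 616225/36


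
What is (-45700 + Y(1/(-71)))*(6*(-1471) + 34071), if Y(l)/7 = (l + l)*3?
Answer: -81913511790/71 ≈ -1.1537e+9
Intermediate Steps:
Y(l) = 42*l (Y(l) = 7*((l + l)*3) = 7*((2*l)*3) = 7*(6*l) = 42*l)
(-45700 + Y(1/(-71)))*(6*(-1471) + 34071) = (-45700 + 42/(-71))*(6*(-1471) + 34071) = (-45700 + 42*(-1/71))*(-8826 + 34071) = (-45700 - 42/71)*25245 = -3244742/71*25245 = -81913511790/71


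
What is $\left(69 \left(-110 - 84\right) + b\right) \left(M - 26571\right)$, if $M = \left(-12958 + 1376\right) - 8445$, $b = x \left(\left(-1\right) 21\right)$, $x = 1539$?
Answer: $2129761590$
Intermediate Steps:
$b = -32319$ ($b = 1539 \left(\left(-1\right) 21\right) = 1539 \left(-21\right) = -32319$)
$M = -20027$ ($M = -11582 - 8445 = -20027$)
$\left(69 \left(-110 - 84\right) + b\right) \left(M - 26571\right) = \left(69 \left(-110 - 84\right) - 32319\right) \left(-20027 - 26571\right) = \left(69 \left(-194\right) - 32319\right) \left(-46598\right) = \left(-13386 - 32319\right) \left(-46598\right) = \left(-45705\right) \left(-46598\right) = 2129761590$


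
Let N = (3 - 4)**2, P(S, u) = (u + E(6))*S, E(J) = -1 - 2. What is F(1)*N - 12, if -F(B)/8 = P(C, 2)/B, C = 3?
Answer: 12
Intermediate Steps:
E(J) = -3
P(S, u) = S*(-3 + u) (P(S, u) = (u - 3)*S = (-3 + u)*S = S*(-3 + u))
F(B) = 24/B (F(B) = -8*3*(-3 + 2)/B = -8*3*(-1)/B = -(-24)/B = 24/B)
N = 1 (N = (-1)**2 = 1)
F(1)*N - 12 = (24/1)*1 - 12 = (24*1)*1 - 12 = 24*1 - 12 = 24 - 12 = 12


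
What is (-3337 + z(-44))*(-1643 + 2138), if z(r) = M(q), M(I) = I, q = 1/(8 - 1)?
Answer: -11562210/7 ≈ -1.6517e+6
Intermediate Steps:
q = ⅐ (q = 1/7 = ⅐ ≈ 0.14286)
z(r) = ⅐
(-3337 + z(-44))*(-1643 + 2138) = (-3337 + ⅐)*(-1643 + 2138) = -23358/7*495 = -11562210/7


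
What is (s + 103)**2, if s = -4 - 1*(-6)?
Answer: 11025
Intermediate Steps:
s = 2 (s = -4 + 6 = 2)
(s + 103)**2 = (2 + 103)**2 = 105**2 = 11025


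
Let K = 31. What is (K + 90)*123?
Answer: 14883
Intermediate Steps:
(K + 90)*123 = (31 + 90)*123 = 121*123 = 14883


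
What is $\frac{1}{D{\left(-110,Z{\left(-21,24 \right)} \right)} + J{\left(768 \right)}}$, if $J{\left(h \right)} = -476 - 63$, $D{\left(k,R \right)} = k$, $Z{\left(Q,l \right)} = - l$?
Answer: $- \frac{1}{649} \approx -0.0015408$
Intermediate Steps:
$J{\left(h \right)} = -539$
$\frac{1}{D{\left(-110,Z{\left(-21,24 \right)} \right)} + J{\left(768 \right)}} = \frac{1}{-110 - 539} = \frac{1}{-649} = - \frac{1}{649}$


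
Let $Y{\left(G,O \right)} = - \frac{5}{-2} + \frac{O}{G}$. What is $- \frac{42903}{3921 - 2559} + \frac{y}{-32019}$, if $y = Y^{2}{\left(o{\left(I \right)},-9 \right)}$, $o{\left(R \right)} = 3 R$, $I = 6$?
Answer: $- \frac{2017205}{64038} \approx -31.5$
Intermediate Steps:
$Y{\left(G,O \right)} = \frac{5}{2} + \frac{O}{G}$ ($Y{\left(G,O \right)} = \left(-5\right) \left(- \frac{1}{2}\right) + \frac{O}{G} = \frac{5}{2} + \frac{O}{G}$)
$y = 4$ ($y = \left(\frac{5}{2} - \frac{9}{3 \cdot 6}\right)^{2} = \left(\frac{5}{2} - \frac{9}{18}\right)^{2} = \left(\frac{5}{2} - \frac{1}{2}\right)^{2} = 2^{2} = 4$)
$- \frac{42903}{3921 - 2559} + \frac{y}{-32019} = - \frac{42903}{3921 - 2559} + \frac{4}{-32019} = - \frac{42903}{3921 - 2559} + 4 \left(- \frac{1}{32019}\right) = - \frac{42903}{1362} - \frac{4}{32019} = \left(-42903\right) \frac{1}{1362} - \frac{4}{32019} = - \frac{63}{2} - \frac{4}{32019} = - \frac{2017205}{64038}$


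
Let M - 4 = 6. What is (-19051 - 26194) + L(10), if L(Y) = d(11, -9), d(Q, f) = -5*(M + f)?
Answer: -45250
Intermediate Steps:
M = 10 (M = 4 + 6 = 10)
d(Q, f) = -50 - 5*f (d(Q, f) = -5*(10 + f) = -50 - 5*f)
L(Y) = -5 (L(Y) = -50 - 5*(-9) = -50 + 45 = -5)
(-19051 - 26194) + L(10) = (-19051 - 26194) - 5 = -45245 - 5 = -45250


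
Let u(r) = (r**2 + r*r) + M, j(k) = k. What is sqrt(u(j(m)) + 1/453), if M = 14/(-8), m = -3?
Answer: 7*sqrt(272253)/906 ≈ 4.0314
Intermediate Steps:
M = -7/4 (M = 14*(-1/8) = -7/4 ≈ -1.7500)
u(r) = -7/4 + 2*r**2 (u(r) = (r**2 + r*r) - 7/4 = (r**2 + r**2) - 7/4 = 2*r**2 - 7/4 = -7/4 + 2*r**2)
sqrt(u(j(m)) + 1/453) = sqrt((-7/4 + 2*(-3)**2) + 1/453) = sqrt((-7/4 + 2*9) + 1/453) = sqrt((-7/4 + 18) + 1/453) = sqrt(65/4 + 1/453) = sqrt(29449/1812) = 7*sqrt(272253)/906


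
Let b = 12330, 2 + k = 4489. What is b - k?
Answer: 7843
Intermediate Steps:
k = 4487 (k = -2 + 4489 = 4487)
b - k = 12330 - 1*4487 = 12330 - 4487 = 7843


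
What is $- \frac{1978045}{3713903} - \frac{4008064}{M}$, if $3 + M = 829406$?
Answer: $- \frac{403077009047}{75129811949} \approx -5.3651$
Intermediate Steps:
$M = 829403$ ($M = -3 + 829406 = 829403$)
$- \frac{1978045}{3713903} - \frac{4008064}{M} = - \frac{1978045}{3713903} - \frac{4008064}{829403} = \left(-1978045\right) \frac{1}{3713903} - \frac{4008064}{829403} = - \frac{48245}{90583} - \frac{4008064}{829403} = - \frac{403077009047}{75129811949}$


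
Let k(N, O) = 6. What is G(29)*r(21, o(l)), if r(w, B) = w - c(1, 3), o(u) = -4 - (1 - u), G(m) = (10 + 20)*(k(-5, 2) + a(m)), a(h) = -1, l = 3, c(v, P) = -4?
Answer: 3750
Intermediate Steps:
G(m) = 150 (G(m) = (10 + 20)*(6 - 1) = 30*5 = 150)
o(u) = -5 + u (o(u) = -4 + (-1 + u) = -5 + u)
r(w, B) = 4 + w (r(w, B) = w - 1*(-4) = w + 4 = 4 + w)
G(29)*r(21, o(l)) = 150*(4 + 21) = 150*25 = 3750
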